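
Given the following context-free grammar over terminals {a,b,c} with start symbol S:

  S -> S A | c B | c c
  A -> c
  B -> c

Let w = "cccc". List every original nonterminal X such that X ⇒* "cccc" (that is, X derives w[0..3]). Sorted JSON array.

CNF form of G:
  S -> S A | T0 B | T0 T0
  A -> c
  B -> c
  T0 -> c

CYK fill (cells [i..j] with 0 ≤ i ≤ j ≤ 3 only):
  T[0,0] 'c' = {A,B,T0}  orig:{A,B}
  T[1,1] 'c' = {A,B,T0}  orig:{A,B}
  T[2,2] 'c' = {A,B,T0}  orig:{A,B}
  T[3,3] 'c' = {A,B,T0}  orig:{A,B}
  T[0,1] 'cc' = {S}
  T[1,2] 'cc' = {S}
  T[2,3] 'cc' = {S}
  T[0,2] 'ccc' = {S}
  T[1,3] 'ccc' = {S}
  T[0,3] 'cccc' = {S}

Original NTs in T[0,3] deriving "cccc": ["S"]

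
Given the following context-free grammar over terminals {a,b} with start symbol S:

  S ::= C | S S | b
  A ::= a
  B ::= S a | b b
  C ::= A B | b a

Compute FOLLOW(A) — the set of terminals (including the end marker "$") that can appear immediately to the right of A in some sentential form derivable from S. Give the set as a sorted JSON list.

FIRST sets, iterate to fixpoint:
[1]
  A via A→a: +{a}
  B via B→b b: +{b}
  C via C→A B: +{a}
  C via C→b a: +{b}
  S via S→C: +{a,b}
  FIRST[S]={a,b}  FIRST[A]={a}  FIRST[B]={b}  FIRST[C]={a,b}
[2]
  B via B→S a: +{a}
  FIRST[S]={a,b}  FIRST[A]={a}  FIRST[B]={a,b}  FIRST[C]={a,b}
[3] (stable)
  FIRST[S]={a,b}  FIRST[A]={a}  FIRST[B]={a,b}  FIRST[C]={a,b}

Compute FOLLOW by fixpoint:
seed FOLLOW(S) with $
pass 1:
  B→S a: FOLLOW(S) ⊇ FIRST(a) = {a}; new: +{a}
  C→A B: FOLLOW(A) ⊇ FIRST(B) = {a,b}; new: +{a,b}
  S→C: FOLLOW(C) ⊇ FOLLOW(S) ⊇ {$,a}; new: +{$,a}
  S→S S: FOLLOW(S) ⊇ FIRST(S) = {a,b}; new: +{b}
  FOLLOW[S]={$,a,b}  FOLLOW[A]={a,b}  FOLLOW[B]={}  FOLLOW[C]={$,a}
pass 2:
  C→A B: FOLLOW(B) ⊇ FOLLOW(C) ⊇ {$,a}; new: +{$,a}
  S→C: FOLLOW(C) ⊇ FOLLOW(S) ⊇ {$,a,b}; new: +{b}
  FOLLOW[S]={$,a,b}  FOLLOW[A]={a,b}  FOLLOW[B]={$,a}  FOLLOW[C]={$,a,b}
pass 3:
  C→A B: FOLLOW(B) ⊇ FOLLOW(C) ⊇ {$,a,b}; new: +{b}
  FOLLOW[S]={$,a,b}  FOLLOW[A]={a,b}  FOLLOW[B]={$,a,b}  FOLLOW[C]={$,a,b}
pass 4: — fixpoint
  FOLLOW[S]={$,a,b}  FOLLOW[A]={a,b}  FOLLOW[B]={$,a,b}  FOLLOW[C]={$,a,b}

FOLLOW(A) = ["a", "b"]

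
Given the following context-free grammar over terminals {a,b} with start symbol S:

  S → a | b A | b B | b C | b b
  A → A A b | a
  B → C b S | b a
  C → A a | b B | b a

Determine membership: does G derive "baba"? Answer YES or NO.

CNF form of G:
  S -> T0 A | T0 B | T0 C | T0 T0 | a
  A -> A X2 | a
  B -> C X3 | T0 T1
  C -> A T1 | T0 B | T0 T1
  T0 -> b
  T1 -> a
  X2 -> A T0
  X3 -> T0 S

CYK fill:
  cell(0,0) b: {T0}  orig:{}
  cell(1,1) a: {A,S,T1}  orig:{A,S}
  cell(2,2) b: {T0}  orig:{}
  cell(3,3) a: {A,S,T1}  orig:{A,S}
  cell(0,1) ba: {B,C,S,X3}  orig:{B,C,S}
  cell(1,2) ab: {X2}  orig:{}
  cell(2,3) ba: {B,C,S,X3}  orig:{B,C,S}
  cell(0,2) bab: ∅
  cell(1,3) aba: ∅
  cell(0,3) baba: {B}

S ∉ T[0,3] ⇒ NO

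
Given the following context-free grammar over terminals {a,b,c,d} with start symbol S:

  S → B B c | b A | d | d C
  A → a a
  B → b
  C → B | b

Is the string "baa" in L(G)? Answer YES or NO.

CNF form of G:
  S -> B X4 | T2 A | T3 C | d
  A -> T0 T0
  B -> b
  C -> b
  T0 -> a
  T1 -> c
  T2 -> b
  T3 -> d
  X4 -> B T1

Fill CYK table bottom-up:
  cell(0,0) b: {B,C,T2}  orig:{B,C}
  cell(1,1) a: {T0}  orig:{}
  cell(2,2) a: {T0}  orig:{}
  cell(0,1) ba: ∅
  cell(1,2) aa: {A}
  cell(0,2) baa: {S}

S ∈ T[0,2] ⇒ YES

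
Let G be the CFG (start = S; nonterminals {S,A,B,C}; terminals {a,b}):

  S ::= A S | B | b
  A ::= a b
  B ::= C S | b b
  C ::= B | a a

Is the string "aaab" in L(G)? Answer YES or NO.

Convert to CNF:
  S -> A S | C S | T1 T1 | b
  A -> T0 T1
  B -> C S | T1 T1
  C -> C S | T0 T0 | T1 T1
  T0 -> a
  T1 -> b

CYK fill:
  [0..0]={T0}  "a"  orig:{}
  [1..1]={T0}  "a"  orig:{}
  [2..2]={T0}  "a"  orig:{}
  [3..3]={S,T1}  "b"  orig:{S}
  [0..1]={C}  "aa"
  [1..2]={C}  "aa"
  [2..3]={A}  "ab"
  [0..2]=∅  "aaa"
  [1..3]={B,C,S}  "aab"
  [0..3]=∅  "aaab"

S ∉ T[0,3] ⇒ NO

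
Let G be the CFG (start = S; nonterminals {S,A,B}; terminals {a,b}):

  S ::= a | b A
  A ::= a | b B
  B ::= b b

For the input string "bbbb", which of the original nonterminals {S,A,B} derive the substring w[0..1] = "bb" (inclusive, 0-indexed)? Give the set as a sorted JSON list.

CNF form of G:
  S -> T0 A | a
  A -> T0 B | a
  B -> T0 T0
  T0 -> b

CYK fill (cells [i..j] with 0 ≤ i ≤ j ≤ 1 only):
  T[0,0] 'b' = {T0}  orig:{}
  T[1,1] 'b' = {T0}  orig:{}
  T[0,1] 'bb' = {B}

Original NTs in T[0,1] deriving "bb": ["B"]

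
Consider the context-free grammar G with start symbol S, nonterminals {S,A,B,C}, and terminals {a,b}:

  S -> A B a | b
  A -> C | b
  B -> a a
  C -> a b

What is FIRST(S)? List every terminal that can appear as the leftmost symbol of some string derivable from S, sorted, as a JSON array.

FIRST sets, iterate to fixpoint:
round 1:
  A via A→b: +{b}
  B via B→a a: +{a}
  C via C→a b: +{a}
  S via S→A B a: +{b}
  S: {b}  A: {b}  B: {a}  C: {a}
round 2:
  A via A→C: +{a}
  S via S→A B a: +{a}
  S: {a,b}  A: {a,b}  B: {a}  C: {a}
round 3: — fixpoint
  S: {a,b}  A: {a,b}  B: {a}  C: {a}

FIRST(S) = ["a", "b"]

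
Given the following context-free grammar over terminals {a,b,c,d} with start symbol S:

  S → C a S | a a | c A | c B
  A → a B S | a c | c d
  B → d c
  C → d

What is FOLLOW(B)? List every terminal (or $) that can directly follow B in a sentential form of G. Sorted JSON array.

FIRST iteration:
pass 1:
  A via A→a B S: +{a}
  A via A→c d: +{c}
  B via B→d c: +{d}
  C via C→d: +{d}
  S via S→C a S: +{d}
  S via S→a a: +{a}
  S via S→c A: +{c}
  S: {a,c,d}  A: {a,c}  B: {d}  C: {d}
pass 2: — fixpoint
  S: {a,c,d}  A: {a,c}  B: {d}  C: {d}

Compute FOLLOW by fixpoint:
seed FOLLOW(S) with $
[1]
  A→a B S: FOLLOW(B) ⊇ FIRST(S) = {a,c,d}; new: +{a,c,d}
  S→C a S: FOLLOW(C) ⊇ FIRST(a) = {a}; new: +{a}
  S→c A: FOLLOW(A) ⊇ FOLLOW(S) ⊇ {$}; new: +{$}
  S→c B: FOLLOW(B) ⊇ FOLLOW(S) ⊇ {$}; new: +{$}
  S: {$}  A: {$}  B: {$,a,c,d}  C: {a}
[2] (no change)
  S: {$}  A: {$}  B: {$,a,c,d}  C: {a}

FOLLOW(B) = ["$", "a", "c", "d"]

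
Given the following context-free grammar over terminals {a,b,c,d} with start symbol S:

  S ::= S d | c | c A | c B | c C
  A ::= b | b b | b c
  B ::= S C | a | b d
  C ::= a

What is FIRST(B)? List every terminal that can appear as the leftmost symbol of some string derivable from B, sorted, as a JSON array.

FIRST iteration:
[1]
  A via A→b: +{b}
  B via B→a: +{a}
  B via B→b d: +{b}
  C via C→a: +{a}
  S via S→c: +{c}
  FIRST(S)={c}  FIRST(A)={b}  FIRST(B)={a,b}  FIRST(C)={a}
[2]
  B via B→S C: +{c}
  FIRST(S)={c}  FIRST(A)={b}  FIRST(B)={a,b,c}  FIRST(C)={a}
[3] (no change)
  FIRST(S)={c}  FIRST(A)={b}  FIRST(B)={a,b,c}  FIRST(C)={a}

FIRST(B) = ["a", "b", "c"]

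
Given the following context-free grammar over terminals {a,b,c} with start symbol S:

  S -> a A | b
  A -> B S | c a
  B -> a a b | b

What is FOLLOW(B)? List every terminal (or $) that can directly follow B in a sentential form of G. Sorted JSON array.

FIRST sets, iterate to fixpoint:
round 1:
  A via A→c a: +{c}
  B via B→a a b: +{a}
  B via B→b: +{b}
  S via S→a A: +{a}
  S via S→b: +{b}
  FIRST[S]={a,b}  FIRST[A]={c}  FIRST[B]={a,b}
round 2:
  A via A→B S: +{a,b}
  FIRST[S]={a,b}  FIRST[A]={a,b,c}  FIRST[B]={a,b}
round 3: done
  FIRST[S]={a,b}  FIRST[A]={a,b,c}  FIRST[B]={a,b}

Compute FOLLOW by fixpoint:
seed FOLLOW(S) with $
round 1:
  A→B S: FOLLOW(B) ⊇ FIRST(S) = {a,b}; new: +{a,b}
  S→a A: FOLLOW(A) ⊇ FOLLOW(S) ⊇ {$}; new: +{$}
  FOLLOW(S)={$}  FOLLOW(A)={$}  FOLLOW(B)={a,b}
round 2: (no change)
  FOLLOW(S)={$}  FOLLOW(A)={$}  FOLLOW(B)={a,b}

FOLLOW(B) = ["a", "b"]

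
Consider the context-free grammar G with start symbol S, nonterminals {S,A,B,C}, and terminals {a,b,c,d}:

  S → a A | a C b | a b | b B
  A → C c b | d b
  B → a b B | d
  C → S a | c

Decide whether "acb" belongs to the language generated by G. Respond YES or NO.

CNF form of G:
  S -> T1 B | T3 A | T3 T1 | T3 X6
  A -> C X4 | T2 T1
  B -> T3 X5 | d
  C -> S T3 | c
  T0 -> c
  T1 -> b
  T2 -> d
  T3 -> a
  X4 -> T0 T1
  X5 -> T1 B
  X6 -> C T1

CYK fill:
  [0..0]={T3}  "a"  orig:{}
  [1..1]={C,T0}  "c"  orig:{C}
  [2..2]={T1}  "b"  orig:{}
  [0..1]=∅  "ac"
  [1..2]={X4,X6}  "cb"  orig:{}
  [0..2]={S}  "acb"

S ∈ T[0,2] ⇒ YES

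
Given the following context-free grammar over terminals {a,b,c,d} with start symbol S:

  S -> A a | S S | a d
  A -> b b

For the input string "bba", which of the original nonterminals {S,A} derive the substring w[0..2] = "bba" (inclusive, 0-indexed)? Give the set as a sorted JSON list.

CNF form of G:
  S -> A T1 | S S | T1 T2
  A -> T0 T0
  T0 -> b
  T1 -> a
  T2 -> d

Fill CYK table bottom-up, restricted to cells inside w[0..2]:
  [0..0]={T0}  "b"  orig:{}
  [1..1]={T0}  "b"  orig:{}
  [2..2]={T1}  "a"  orig:{}
  [0..1]={A}  "bb"
  [1..2]=∅  "ba"
  [0..2]={S}  "bba"

Original NTs in T[0,2] deriving "bba": ["S"]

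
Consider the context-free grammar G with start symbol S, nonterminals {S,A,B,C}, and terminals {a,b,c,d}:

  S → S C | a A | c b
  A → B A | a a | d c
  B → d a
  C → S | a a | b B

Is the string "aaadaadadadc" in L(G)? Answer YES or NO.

Convert to CNF:
  S -> S C | T0 A | T2 T3
  A -> B A | T0 T0 | T1 T2
  B -> T1 T0
  C -> S C | T0 A | T0 T0 | T2 T3 | T3 B
  T0 -> a
  T1 -> d
  T2 -> c
  T3 -> b

CYK fill:
  cell(0,0) a: {T0}  orig:{}
  cell(1,1) a: {T0}  orig:{}
  cell(2,2) a: {T0}  orig:{}
  cell(3,3) d: {T1}  orig:{}
  cell(4,4) a: {T0}  orig:{}
  cell(5,5) a: {T0}  orig:{}
  cell(6,6) d: {T1}  orig:{}
  cell(7,7) a: {T0}  orig:{}
  cell(8,8) d: {T1}  orig:{}
  cell(9,9) a: {T0}  orig:{}
  cell(10,10) d: {T1}  orig:{}
  cell(11,11) c: {T2}  orig:{}
  cell(0,1) aa: {A,C}
  cell(1,2) aa: {A,C}
  cell(2,3) ad: ∅
  cell(3,4) da: {B}
  cell(4,5) aa: {A,C}
  cell(5,6) ad: ∅
  cell(6,7) da: {B}
  cell(7,8) ad: ∅
  cell(8,9) da: {B}
  cell(9,10) ad: ∅
  cell(10,11) dc: {A}
  cell(0,2) aaa: {C,S}
  cell(1,3) aad: ∅
  cell(2,4) ada: ∅
  cell(3,5) daa: ∅
  cell(4,6) aad: ∅
  cell(5,7) ada: ∅
  cell(6,8) dad: ∅
  cell(7,9) ada: ∅
  cell(8,10) dad: ∅
  cell(9,11) adc: {C,S}
  cell(0,3) aaad: ∅
  cell(1,4) aada: ∅
  cell(2,5) adaa: ∅
  cell(3,6) daad: ∅
  cell(4,7) aada: ∅
  cell(5,8) adad: ∅
  cell(6,9) dada: ∅
  cell(7,10) adad: ∅
  cell(8,11) dadc: {A}
  cell(0,4) aaada: ∅
  cell(1,5) aadaa: ∅
  cell(2,6) adaad: ∅
  cell(3,7) daada: ∅
  cell(4,8) aadad: ∅
  cell(5,9) adada: ∅
  cell(6,10) dadad: ∅
  cell(7,11) adadc: {C,S}
  cell(0,5) aaadaa: ∅
  cell(1,6) aadaad: ∅
  cell(2,7) adaada: ∅
  cell(3,8) daadad: ∅
  cell(4,9) aadada: ∅
  cell(5,10) adadad: ∅
  cell(6,11) dadadc: {A}
  cell(0,6) aaadaad: ∅
  cell(1,7) aadaada: ∅
  cell(2,8) adaadad: ∅
  cell(3,9) daadada: ∅
  cell(4,10) aadadad: ∅
  cell(5,11) adadadc: {C,S}
  cell(0,7) aaadaada: ∅
  cell(1,8) aadaadad: ∅
  cell(2,9) adaadada: ∅
  cell(3,10) daadadad: ∅
  cell(4,11) aadadadc: ∅
  cell(0,8) aaadaadad: ∅
  cell(1,9) aadaadada: ∅
  cell(2,10) adaadadad: ∅
  cell(3,11) daadadadc: ∅
  cell(0,9) aaadaadada: ∅
  cell(1,10) aadaadadad: ∅
  cell(2,11) adaadadadc: ∅
  cell(0,10) aaadaadadad: ∅
  cell(1,11) aadaadadadc: ∅
  cell(0,11) aaadaadadadc: ∅

S ∉ T[0,11] ⇒ NO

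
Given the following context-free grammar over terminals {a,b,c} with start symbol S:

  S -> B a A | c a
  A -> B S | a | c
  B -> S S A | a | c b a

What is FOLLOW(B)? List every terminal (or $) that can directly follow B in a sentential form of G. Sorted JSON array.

FIRST iteration:
round 1:
  A via A→a: +{a}
  A via A→c: +{c}
  B via B→a: +{a}
  B via B→c b a: +{c}
  S via S→B a A: +{a,c}
  FIRST(S)={a,c}  FIRST(A)={a,c}  FIRST(B)={a,c}
round 2: (no change)
  FIRST(S)={a,c}  FIRST(A)={a,c}  FIRST(B)={a,c}

Compute FOLLOW by fixpoint:
seed FOLLOW(S) with $
round 1:
  A→B S: FOLLOW(B) ⊇ FIRST(S) = {a,c}; new: +{a,c}
  B→S S A: FOLLOW(S) ⊇ FIRST(S) = {a,c}; new: +{a,c}
  B→S S A: FOLLOW(A) ⊇ FOLLOW(B) ⊇ {a,c}; new: +{a,c}
  S→B a A: FOLLOW(A) ⊇ FOLLOW(S) ⊇ {$,a,c}; new: +{$}
  S: {$,a,c}  A: {$,a,c}  B: {a,c}
round 2: (stable)
  S: {$,a,c}  A: {$,a,c}  B: {a,c}

FOLLOW(B) = ["a", "c"]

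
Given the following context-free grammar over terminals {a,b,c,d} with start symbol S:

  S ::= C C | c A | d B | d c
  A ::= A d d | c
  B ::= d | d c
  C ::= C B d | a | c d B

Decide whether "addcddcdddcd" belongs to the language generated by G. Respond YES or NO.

CNF form of G:
  S -> C C | T0 B | T0 T1 | T1 A
  A -> A X2 | c
  B -> T0 T1 | d
  C -> C X3 | T1 X4 | a
  T0 -> d
  T1 -> c
  X2 -> T0 T0
  X3 -> B T0
  X4 -> T0 B

Fill CYK table bottom-up:
  T[0,0] 'a' = {C}
  T[1,1] 'd' = {B,T0}  orig:{B}
  T[2,2] 'd' = {B,T0}  orig:{B}
  T[3,3] 'c' = {A,T1}  orig:{A}
  T[4,4] 'd' = {B,T0}  orig:{B}
  T[5,5] 'd' = {B,T0}  orig:{B}
  T[6,6] 'c' = {A,T1}  orig:{A}
  T[7,7] 'd' = {B,T0}  orig:{B}
  T[8,8] 'd' = {B,T0}  orig:{B}
  T[9,9] 'd' = {B,T0}  orig:{B}
  T[10,10] 'c' = {A,T1}  orig:{A}
  T[11,11] 'd' = {B,T0}  orig:{B}
  T[0,1] 'ad' = ∅
  T[1,2] 'dd' = {S,X2,X3,X4}  orig:{S}
  T[2,3] 'dc' = {B,S}
  T[3,4] 'cd' = ∅
  T[4,5] 'dd' = {S,X2,X3,X4}  orig:{S}
  T[5,6] 'dc' = {B,S}
  T[6,7] 'cd' = ∅
  T[7,8] 'dd' = {S,X2,X3,X4}  orig:{S}
  T[8,9] 'dd' = {S,X2,X3,X4}  orig:{S}
  T[9,10] 'dc' = {B,S}
  T[10,11] 'cd' = ∅
  T[0,2] 'add' = {C}
  T[1,3] 'ddc' = {S,X4}  orig:{S}
  T[2,4] 'dcd' = {X3}  orig:{}
  T[3,5] 'cdd' = {A,C}
  T[4,6] 'ddc' = {S,X4}  orig:{S}
  T[5,7] 'dcd' = {X3}  orig:{}
  T[6,8] 'cdd' = {A,C}
  T[7,9] 'ddd' = ∅
  T[8,10] 'ddc' = {S,X4}  orig:{S}
  T[9,11] 'dcd' = {X3}  orig:{}
  T[0,3] 'addc' = ∅
  T[1,4] 'ddcd' = ∅
  T[2,5] 'dcdd' = ∅
  T[3,6] 'cddc' = {C}
  T[4,7] 'ddcd' = ∅
  T[5,8] 'dcdd' = ∅
  T[6,9] 'cddd' = ∅
  T[7,10] 'dddc' = ∅
  T[8,11] 'ddcd' = ∅
  T[0,4] 'addcd' = ∅
  T[1,5] 'ddcdd' = ∅
  T[2,6] 'dcddc' = ∅
  T[3,7] 'cddcd' = ∅
  T[4,8] 'ddcdd' = ∅
  T[5,9] 'dcddd' = ∅
  T[6,10] 'cdddc' = ∅
  T[7,11] 'dddcd' = ∅
  T[0,5] 'addcdd' = {S}
  T[1,6] 'ddcddc' = ∅
  T[2,7] 'dcddcd' = ∅
  T[3,8] 'cddcdd' = {C,S}
  T[4,9] 'ddcddd' = ∅
  T[5,10] 'dcdddc' = ∅
  T[6,11] 'cdddcd' = {C}
  T[0,6] 'addcddc' = {S}
  T[1,7] 'ddcddcd' = ∅
  T[2,8] 'dcddcdd' = ∅
  T[3,9] 'cddcddd' = ∅
  T[4,10] 'ddcdddc' = ∅
  T[5,11] 'dcdddcd' = ∅
  T[0,7] 'addcddcd' = ∅
  T[1,8] 'ddcddcdd' = ∅
  T[2,9] 'dcddcddd' = ∅
  T[3,10] 'cddcdddc' = ∅
  T[4,11] 'ddcdddcd' = ∅
  T[0,8] 'addcddcdd' = {S}
  T[1,9] 'ddcddcddd' = ∅
  T[2,10] 'dcddcdddc' = ∅
  T[3,11] 'cddcdddcd' = {C,S}
  T[0,9] 'addcddcddd' = ∅
  T[1,10] 'ddcddcdddc' = ∅
  T[2,11] 'dcddcdddcd' = ∅
  T[0,10] 'addcddcdddc' = ∅
  T[1,11] 'ddcddcdddcd' = ∅
  T[0,11] 'addcddcdddcd' = {S}

S ∈ T[0,11] ⇒ YES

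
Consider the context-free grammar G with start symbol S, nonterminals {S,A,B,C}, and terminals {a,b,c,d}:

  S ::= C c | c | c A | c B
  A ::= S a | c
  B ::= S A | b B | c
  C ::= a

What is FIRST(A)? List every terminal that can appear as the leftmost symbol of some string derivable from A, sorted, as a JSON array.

FIRST sets, iterate to fixpoint:
[1]
  A via A→c: +{c}
  B via B→b B: +{b}
  B via B→c: +{c}
  C via C→a: +{a}
  S via S→C c: +{a}
  S via S→c: +{c}
  FIRST[S]={a,c}  FIRST[A]={c}  FIRST[B]={b,c}  FIRST[C]={a}
[2]
  A via A→S a: +{a}
  B via B→S A: +{a}
  FIRST[S]={a,c}  FIRST[A]={a,c}  FIRST[B]={a,b,c}  FIRST[C]={a}
[3] (stable)
  FIRST[S]={a,c}  FIRST[A]={a,c}  FIRST[B]={a,b,c}  FIRST[C]={a}

FIRST(A) = ["a", "c"]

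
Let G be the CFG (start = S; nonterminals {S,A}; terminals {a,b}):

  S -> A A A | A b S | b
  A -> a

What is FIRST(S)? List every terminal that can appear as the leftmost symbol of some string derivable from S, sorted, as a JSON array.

FIRST iteration:
pass 1:
  A via A→a: +{a}
  S via S→A A A: +{a}
  S via S→b: +{b}
  FIRST[S]={a,b}  FIRST[A]={a}
pass 2: done
  FIRST[S]={a,b}  FIRST[A]={a}

FIRST(S) = ["a", "b"]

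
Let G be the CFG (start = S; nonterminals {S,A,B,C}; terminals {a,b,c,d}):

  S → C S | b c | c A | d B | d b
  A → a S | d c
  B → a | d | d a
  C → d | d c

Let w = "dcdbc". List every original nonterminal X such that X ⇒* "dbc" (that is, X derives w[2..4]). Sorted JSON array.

CNF form of G:
  S -> C S | T1 B | T1 T3 | T2 A | T3 T2
  A -> T0 S | T1 T2
  B -> T1 T0 | a | d
  C -> T1 T2 | d
  T0 -> a
  T1 -> d
  T2 -> c
  T3 -> b

Fill CYK table bottom-up (cells [i..j] with 2 ≤ i ≤ j ≤ 4 only):
  cell(2,2) d: {B,C,T1}  orig:{B,C}
  cell(3,3) b: {T3}  orig:{}
  cell(4,4) c: {T2}  orig:{}
  cell(2,3) db: {S}
  cell(3,4) bc: {S}
  cell(2,4) dbc: {S}

Original NTs in T[2,4] deriving "dbc": ["S"]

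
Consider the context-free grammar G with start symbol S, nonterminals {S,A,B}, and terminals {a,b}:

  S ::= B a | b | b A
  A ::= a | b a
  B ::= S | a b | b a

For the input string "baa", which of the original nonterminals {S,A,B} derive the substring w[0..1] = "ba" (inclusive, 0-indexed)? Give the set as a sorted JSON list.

Convert to CNF:
  S -> B T1 | T0 A | b
  A -> T0 T1 | a
  B -> B T1 | T0 A | T0 T1 | T1 T0 | b
  T0 -> b
  T1 -> a

CYK table (by increasing span) (cells [i..j] with 0 ≤ i ≤ j ≤ 1 only):
  cell(0,0) b: {B,S,T0}  orig:{B,S}
  cell(1,1) a: {A,T1}  orig:{A}
  cell(0,1) ba: {A,B,S}

Original NTs in T[0,1] deriving "ba": ["A", "B", "S"]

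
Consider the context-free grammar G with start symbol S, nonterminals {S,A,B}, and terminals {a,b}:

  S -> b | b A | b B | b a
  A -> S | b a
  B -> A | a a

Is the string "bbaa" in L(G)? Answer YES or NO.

Convert to CNF:
  S -> T0 A | T0 B | T0 T1 | b
  A -> T0 A | T0 B | T0 T1 | b
  B -> T0 A | T0 B | T0 T1 | T1 T1 | b
  T0 -> b
  T1 -> a

CYK fill:
  cell(0,0) b: {A,B,S,T0}  orig:{A,B,S}
  cell(1,1) b: {A,B,S,T0}  orig:{A,B,S}
  cell(2,2) a: {T1}  orig:{}
  cell(3,3) a: {T1}  orig:{}
  cell(0,1) bb: {A,B,S}
  cell(1,2) ba: {A,B,S}
  cell(2,3) aa: {B}
  cell(0,2) bba: {A,B,S}
  cell(1,3) baa: {A,B,S}
  cell(0,3) bbaa: {A,B,S}

S ∈ T[0,3] ⇒ YES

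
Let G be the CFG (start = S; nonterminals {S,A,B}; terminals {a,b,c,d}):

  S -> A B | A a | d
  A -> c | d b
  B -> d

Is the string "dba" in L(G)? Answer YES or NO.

CNF form of G:
  S -> A B | A T2 | d
  A -> T0 T1 | c
  B -> d
  T0 -> d
  T1 -> b
  T2 -> a

CYK table (by increasing span):
  T[0,0] 'd' = {B,S,T0}  orig:{B,S}
  T[1,1] 'b' = {T1}  orig:{}
  T[2,2] 'a' = {T2}  orig:{}
  T[0,1] 'db' = {A}
  T[1,2] 'ba' = ∅
  T[0,2] 'dba' = {S}

S ∈ T[0,2] ⇒ YES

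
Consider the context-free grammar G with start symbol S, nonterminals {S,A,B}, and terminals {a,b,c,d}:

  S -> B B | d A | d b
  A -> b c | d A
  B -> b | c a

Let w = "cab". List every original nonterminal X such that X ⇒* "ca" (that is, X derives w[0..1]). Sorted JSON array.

Convert to CNF:
  S -> B B | T2 A | T2 T0
  A -> T0 T1 | T2 A
  B -> T1 T3 | b
  T0 -> b
  T1 -> c
  T2 -> d
  T3 -> a

Fill CYK table bottom-up (cells [i..j] with 0 ≤ i ≤ j ≤ 1 only):
  T[0,0] 'c' = {T1}  orig:{}
  T[1,1] 'a' = {T3}  orig:{}
  T[0,1] 'ca' = {B}

Original NTs in T[0,1] deriving "ca": ["B"]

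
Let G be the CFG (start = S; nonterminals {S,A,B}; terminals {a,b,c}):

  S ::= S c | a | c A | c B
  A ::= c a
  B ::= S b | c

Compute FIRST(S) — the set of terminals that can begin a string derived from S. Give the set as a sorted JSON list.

Compute FIRST by fixpoint:
round 1:
  A via A→c a: +{c}
  B via B→c: +{c}
  S via S→a: +{a}
  S via S→c A: +{c}
  S: {a,c}  A: {c}  B: {c}
round 2:
  B via B→S b: +{a}
  S: {a,c}  A: {c}  B: {a,c}
round 3: (stable)
  S: {a,c}  A: {c}  B: {a,c}

FIRST(S) = ["a", "c"]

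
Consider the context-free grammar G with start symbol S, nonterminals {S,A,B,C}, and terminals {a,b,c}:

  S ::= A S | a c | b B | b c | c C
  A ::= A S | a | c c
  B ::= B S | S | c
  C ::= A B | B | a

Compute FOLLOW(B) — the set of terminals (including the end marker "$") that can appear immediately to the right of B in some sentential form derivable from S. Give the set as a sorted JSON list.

Compute FIRST by fixpoint:
iter 1:
  A via A→a: +{a}
  A via A→c c: +{c}
  B via B→c: +{c}
  C via C→A B: +{a,c}
  S via S→A S: +{a,c}
  S via S→b B: +{b}
  S: {a,b,c}  A: {a,c}  B: {c}  C: {a,c}
iter 2:
  B via B→S: +{a,b}
  C via C→B: +{b}
  S: {a,b,c}  A: {a,c}  B: {a,b,c}  C: {a,b,c}
iter 3: done
  S: {a,b,c}  A: {a,c}  B: {a,b,c}  C: {a,b,c}

FOLLOW sets:
FOLLOW(S) := {$}
iter 1:
  A→A S: FOLLOW(A) ⊇ FIRST(S) = {a,b,c}; new: +{a,b,c}
  A→A S: FOLLOW(S) ⊇ FOLLOW(A) ⊇ {a,b,c}; new: +{a,b,c}
  B→B S: FOLLOW(B) ⊇ FIRST(S) = {a,b,c}; new: +{a,b,c}
  S→b B: FOLLOW(B) ⊇ FOLLOW(S) ⊇ {$,a,b,c}; new: +{$}
  S→c C: FOLLOW(C) ⊇ FOLLOW(S) ⊇ {$,a,b,c}; new: +{$,a,b,c}
  FOLLOW[S]={$,a,b,c}  FOLLOW[A]={a,b,c}  FOLLOW[B]={$,a,b,c}  FOLLOW[C]={$,a,b,c}
iter 2: — fixpoint
  FOLLOW[S]={$,a,b,c}  FOLLOW[A]={a,b,c}  FOLLOW[B]={$,a,b,c}  FOLLOW[C]={$,a,b,c}

FOLLOW(B) = ["$", "a", "b", "c"]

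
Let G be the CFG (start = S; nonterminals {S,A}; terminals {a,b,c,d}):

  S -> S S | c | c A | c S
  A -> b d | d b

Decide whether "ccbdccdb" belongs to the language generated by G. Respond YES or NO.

CNF form of G:
  S -> S S | T2 A | T2 S | c
  A -> T0 T1 | T1 T0
  T0 -> b
  T1 -> d
  T2 -> c

CYK table (by increasing span):
  cell(0,0) c: {S,T2}  orig:{S}
  cell(1,1) c: {S,T2}  orig:{S}
  cell(2,2) b: {T0}  orig:{}
  cell(3,3) d: {T1}  orig:{}
  cell(4,4) c: {S,T2}  orig:{S}
  cell(5,5) c: {S,T2}  orig:{S}
  cell(6,6) d: {T1}  orig:{}
  cell(7,7) b: {T0}  orig:{}
  cell(0,1) cc: {S}
  cell(1,2) cb: ∅
  cell(2,3) bd: {A}
  cell(3,4) dc: ∅
  cell(4,5) cc: {S}
  cell(5,6) cd: ∅
  cell(6,7) db: {A}
  cell(0,2) ccb: ∅
  cell(1,3) cbd: {S}
  cell(2,4) bdc: ∅
  cell(3,5) dcc: ∅
  cell(4,6) ccd: ∅
  cell(5,7) cdb: {S}
  cell(0,3) ccbd: {S}
  cell(1,4) cbdc: {S}
  cell(2,5) bdcc: ∅
  cell(3,6) dccd: ∅
  cell(4,7) ccdb: {S}
  cell(0,4) ccbdc: {S}
  cell(1,5) cbdcc: {S}
  cell(2,6) bdccd: ∅
  cell(3,7) dccdb: ∅
  cell(0,5) ccbdcc: {S}
  cell(1,6) cbdccd: ∅
  cell(2,7) bdccdb: ∅
  cell(0,6) ccbdccd: ∅
  cell(1,7) cbdccdb: {S}
  cell(0,7) ccbdccdb: {S}

S ∈ T[0,7] ⇒ YES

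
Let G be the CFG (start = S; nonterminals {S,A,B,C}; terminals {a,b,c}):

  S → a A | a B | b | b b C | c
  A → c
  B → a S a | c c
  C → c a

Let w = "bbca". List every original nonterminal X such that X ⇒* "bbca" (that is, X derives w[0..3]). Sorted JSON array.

Convert to CNF:
  S -> T0 A | T0 B | T2 X4 | b | c
  A -> c
  B -> T0 X3 | T1 T1
  C -> T1 T0
  T0 -> a
  T1 -> c
  T2 -> b
  X3 -> S T0
  X4 -> T2 C

CYK table (by increasing span) — only the sub-triangle for w[0..3]:
  cell(0,0) b: {S,T2}  orig:{S}
  cell(1,1) b: {S,T2}  orig:{S}
  cell(2,2) c: {A,S,T1}  orig:{A,S}
  cell(3,3) a: {T0}  orig:{}
  cell(0,1) bb: ∅
  cell(1,2) bc: ∅
  cell(2,3) ca: {C,X3}  orig:{C}
  cell(0,2) bbc: ∅
  cell(1,3) bca: {X4}  orig:{}
  cell(0,3) bbca: {S}

Original NTs in T[0,3] deriving "bbca": ["S"]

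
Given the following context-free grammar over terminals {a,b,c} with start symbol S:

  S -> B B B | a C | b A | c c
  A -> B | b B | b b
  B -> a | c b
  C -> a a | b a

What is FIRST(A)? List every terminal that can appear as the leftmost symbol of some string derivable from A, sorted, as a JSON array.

Compute FIRST by fixpoint:
iter 1:
  A via A→b B: +{b}
  B via B→a: +{a}
  B via B→c b: +{c}
  C via C→a a: +{a}
  C via C→b a: +{b}
  S via S→B B B: +{a,c}
  S via S→b A: +{b}
  FIRST[S]={a,b,c}  FIRST[A]={b}  FIRST[B]={a,c}  FIRST[C]={a,b}
iter 2:
  A via A→B: +{a,c}
  FIRST[S]={a,b,c}  FIRST[A]={a,b,c}  FIRST[B]={a,c}  FIRST[C]={a,b}
iter 3: (stable)
  FIRST[S]={a,b,c}  FIRST[A]={a,b,c}  FIRST[B]={a,c}  FIRST[C]={a,b}

FIRST(A) = ["a", "b", "c"]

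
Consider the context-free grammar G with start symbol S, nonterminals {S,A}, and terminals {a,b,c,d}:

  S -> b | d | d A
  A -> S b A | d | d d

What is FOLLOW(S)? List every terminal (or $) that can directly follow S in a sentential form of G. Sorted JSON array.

FIRST iteration:
iter 1:
  A via A→d: +{d}
  S via S→b: +{b}
  S via S→d: +{d}
  S: {b,d}  A: {d}
iter 2:
  A via A→S b A: +{b}
  S: {b,d}  A: {b,d}
iter 3: (stable)
  S: {b,d}  A: {b,d}

Compute FOLLOW by fixpoint:
initialize: $ ∈ FOLLOW(S)
[1]
  A→S b A: FOLLOW(S) ⊇ FIRST(b) = {b}; new: +{b}
  S→d A: FOLLOW(A) ⊇ FOLLOW(S) ⊇ {$,b}; new: +{$,b}
  S: {$,b}  A: {$,b}
[2] — fixpoint
  S: {$,b}  A: {$,b}

FOLLOW(S) = ["$", "b"]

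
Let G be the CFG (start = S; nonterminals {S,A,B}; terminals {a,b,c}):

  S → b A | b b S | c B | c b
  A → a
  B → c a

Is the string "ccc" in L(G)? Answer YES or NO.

Convert to CNF:
  S -> T0 B | T0 T2 | T2 A | T2 X3
  A -> a
  B -> T0 T1
  T0 -> c
  T1 -> a
  T2 -> b
  X3 -> T2 S

CYK fill:
  cell(0,0) c: {T0}  orig:{}
  cell(1,1) c: {T0}  orig:{}
  cell(2,2) c: {T0}  orig:{}
  cell(0,1) cc: ∅
  cell(1,2) cc: ∅
  cell(0,2) ccc: ∅

S ∉ T[0,2] ⇒ NO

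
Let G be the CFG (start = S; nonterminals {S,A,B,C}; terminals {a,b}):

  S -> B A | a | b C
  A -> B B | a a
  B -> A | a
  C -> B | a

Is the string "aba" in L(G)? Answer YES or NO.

Convert to CNF:
  S -> B A | T1 C | a
  A -> B B | T0 T0
  B -> B B | T0 T0 | a
  C -> B B | T0 T0 | a
  T0 -> a
  T1 -> b

Fill CYK table bottom-up:
  T[0,0] 'a' = {B,C,S,T0}  orig:{B,C,S}
  T[1,1] 'b' = {T1}  orig:{}
  T[2,2] 'a' = {B,C,S,T0}  orig:{B,C,S}
  T[0,1] 'ab' = ∅
  T[1,2] 'ba' = {S}
  T[0,2] 'aba' = ∅

S ∉ T[0,2] ⇒ NO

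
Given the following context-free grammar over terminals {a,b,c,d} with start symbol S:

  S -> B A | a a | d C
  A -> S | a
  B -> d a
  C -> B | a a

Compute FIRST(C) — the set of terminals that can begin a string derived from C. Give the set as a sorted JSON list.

FIRST sets, iterate to fixpoint:
[1]
  A via A→a: +{a}
  B via B→d a: +{d}
  C via C→B: +{d}
  C via C→a a: +{a}
  S via S→B A: +{d}
  S via S→a a: +{a}
  S: {a,d}  A: {a}  B: {d}  C: {a,d}
[2]
  A via A→S: +{d}
  S: {a,d}  A: {a,d}  B: {d}  C: {a,d}
[3] (stable)
  S: {a,d}  A: {a,d}  B: {d}  C: {a,d}

FIRST(C) = ["a", "d"]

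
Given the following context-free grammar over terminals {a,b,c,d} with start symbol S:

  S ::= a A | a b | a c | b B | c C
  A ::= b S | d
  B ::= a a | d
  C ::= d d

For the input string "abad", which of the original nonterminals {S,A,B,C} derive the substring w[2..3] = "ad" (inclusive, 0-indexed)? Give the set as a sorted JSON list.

CNF form of G:
  S -> T0 B | T1 A | T1 T0 | T1 T3 | T3 C
  A -> T0 S | d
  B -> T1 T1 | d
  C -> T2 T2
  T0 -> b
  T1 -> a
  T2 -> d
  T3 -> c

CYK table (by increasing span) — only the sub-triangle for w[2..3]:
  T[2,2] 'a' = {T1}  orig:{}
  T[3,3] 'd' = {A,B,T2}  orig:{A,B}
  T[2,3] 'ad' = {S}

Original NTs in T[2,3] deriving "ad": ["S"]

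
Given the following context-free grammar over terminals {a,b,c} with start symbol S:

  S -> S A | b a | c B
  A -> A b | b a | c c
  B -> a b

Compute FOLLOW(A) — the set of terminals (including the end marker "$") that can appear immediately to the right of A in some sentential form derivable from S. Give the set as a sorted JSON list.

FIRST iteration:
iter 1:
  A via A→b a: +{b}
  A via A→c c: +{c}
  B via B→a b: +{a}
  S via S→b a: +{b}
  S via S→c B: +{c}
  S: {b,c}  A: {b,c}  B: {a}
iter 2: (stable)
  S: {b,c}  A: {b,c}  B: {a}

FOLLOW iteration:
FOLLOW(S) := {$}
pass 1:
  A→A b: FOLLOW(A) ⊇ FIRST(b) = {b}; new: +{b}
  S→S A: FOLLOW(S) ⊇ FIRST(A) = {b,c}; new: +{b,c}
  S→S A: FOLLOW(A) ⊇ FOLLOW(S) ⊇ {$,b,c}; new: +{$,c}
  S→c B: FOLLOW(B) ⊇ FOLLOW(S) ⊇ {$,b,c}; new: +{$,b,c}
  FOLLOW(S)={$,b,c}  FOLLOW(A)={$,b,c}  FOLLOW(B)={$,b,c}
pass 2: (no change)
  FOLLOW(S)={$,b,c}  FOLLOW(A)={$,b,c}  FOLLOW(B)={$,b,c}

FOLLOW(A) = ["$", "b", "c"]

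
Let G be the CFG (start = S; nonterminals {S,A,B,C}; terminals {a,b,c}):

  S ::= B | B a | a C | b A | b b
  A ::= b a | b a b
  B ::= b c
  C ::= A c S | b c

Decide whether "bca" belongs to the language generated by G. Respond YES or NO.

CNF form of G:
  S -> B T1 | T0 A | T0 T0 | T0 T2 | T1 C
  A -> T0 T1 | T0 X3
  B -> T0 T2
  C -> A X4 | T0 T2
  T0 -> b
  T1 -> a
  T2 -> c
  X3 -> T1 T0
  X4 -> T2 S

Fill CYK table bottom-up:
  [0..0]={T0}  "b"  orig:{}
  [1..1]={T2}  "c"  orig:{}
  [2..2]={T1}  "a"  orig:{}
  [0..1]={B,C,S}  "bc"
  [1..2]=∅  "ca"
  [0..2]={S}  "bca"

S ∈ T[0,2] ⇒ YES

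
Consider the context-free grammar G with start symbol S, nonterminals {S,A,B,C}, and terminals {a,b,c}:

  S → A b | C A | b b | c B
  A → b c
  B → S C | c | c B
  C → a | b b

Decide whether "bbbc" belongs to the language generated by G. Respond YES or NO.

Convert to CNF:
  S -> A T0 | C A | T0 T0 | T1 B
  A -> T0 T1
  B -> S C | T1 B | c
  C -> T0 T0 | a
  T0 -> b
  T1 -> c

Fill CYK table bottom-up:
  cell(0,0) b: {T0}  orig:{}
  cell(1,1) b: {T0}  orig:{}
  cell(2,2) b: {T0}  orig:{}
  cell(3,3) c: {B,T1}  orig:{B}
  cell(0,1) bb: {C,S}
  cell(1,2) bb: {C,S}
  cell(2,3) bc: {A}
  cell(0,2) bbb: ∅
  cell(1,3) bbc: ∅
  cell(0,3) bbbc: {S}

S ∈ T[0,3] ⇒ YES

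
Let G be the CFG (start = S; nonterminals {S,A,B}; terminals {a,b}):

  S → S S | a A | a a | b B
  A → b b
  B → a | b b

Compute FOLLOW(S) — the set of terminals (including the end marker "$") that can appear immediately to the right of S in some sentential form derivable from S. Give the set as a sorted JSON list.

FIRST iteration:
iter 1:
  A via A→b b: +{b}
  B via B→a: +{a}
  B via B→b b: +{b}
  S via S→a A: +{a}
  S via S→b B: +{b}
  FIRST[S]={a,b}  FIRST[A]={b}  FIRST[B]={a,b}
iter 2: (stable)
  FIRST[S]={a,b}  FIRST[A]={b}  FIRST[B]={a,b}

Compute FOLLOW by fixpoint:
seed FOLLOW(S) with $
pass 1:
  S→S S: FOLLOW(S) ⊇ FIRST(S) = {a,b}; new: +{a,b}
  S→a A: FOLLOW(A) ⊇ FOLLOW(S) ⊇ {$,a,b}; new: +{$,a,b}
  S→b B: FOLLOW(B) ⊇ FOLLOW(S) ⊇ {$,a,b}; new: +{$,a,b}
  S: {$,a,b}  A: {$,a,b}  B: {$,a,b}
pass 2: done
  S: {$,a,b}  A: {$,a,b}  B: {$,a,b}

FOLLOW(S) = ["$", "a", "b"]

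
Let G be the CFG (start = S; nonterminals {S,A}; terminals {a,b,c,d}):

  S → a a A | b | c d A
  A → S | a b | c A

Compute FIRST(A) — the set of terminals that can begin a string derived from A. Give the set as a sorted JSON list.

Compute FIRST by fixpoint:
[1]
  A via A→a b: +{a}
  A via A→c A: +{c}
  S via S→a a A: +{a}
  S via S→b: +{b}
  S via S→c d A: +{c}
  FIRST[S]={a,b,c}  FIRST[A]={a,c}
[2]
  A via A→S: +{b}
  FIRST[S]={a,b,c}  FIRST[A]={a,b,c}
[3] (stable)
  FIRST[S]={a,b,c}  FIRST[A]={a,b,c}

FIRST(A) = ["a", "b", "c"]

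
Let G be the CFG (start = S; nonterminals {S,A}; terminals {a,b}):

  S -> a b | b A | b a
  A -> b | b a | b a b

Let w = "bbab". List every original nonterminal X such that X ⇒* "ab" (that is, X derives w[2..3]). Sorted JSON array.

Convert to CNF:
  S -> T0 A | T0 T1 | T1 T0
  A -> T0 T1 | T0 X2 | b
  T0 -> b
  T1 -> a
  X2 -> T1 T0

Fill CYK table bottom-up (cells [i..j] with 2 ≤ i ≤ j ≤ 3 only):
  [2..2]={T1}  "a"  orig:{}
  [3..3]={A,T0}  "b"  orig:{A}
  [2..3]={S,X2}  "ab"  orig:{S}

Original NTs in T[2,3] deriving "ab": ["S"]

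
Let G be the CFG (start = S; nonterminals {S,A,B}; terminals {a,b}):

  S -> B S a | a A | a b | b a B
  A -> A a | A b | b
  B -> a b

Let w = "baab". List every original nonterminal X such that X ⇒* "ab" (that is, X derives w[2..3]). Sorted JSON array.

CNF form of G:
  S -> B X2 | T0 A | T0 T1 | T1 X3
  A -> A T0 | A T1 | b
  B -> T0 T1
  T0 -> a
  T1 -> b
  X2 -> S T0
  X3 -> T0 B

CYK fill — only the sub-triangle for w[2..3]:
  T[2,2] 'a' = {T0}  orig:{}
  T[3,3] 'b' = {A,T1}  orig:{A}
  T[2,3] 'ab' = {B,S}

Original NTs in T[2,3] deriving "ab": ["B", "S"]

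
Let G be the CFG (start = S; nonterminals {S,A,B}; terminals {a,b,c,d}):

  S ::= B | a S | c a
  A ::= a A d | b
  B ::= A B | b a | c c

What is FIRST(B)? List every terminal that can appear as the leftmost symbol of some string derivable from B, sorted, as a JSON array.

FIRST sets, iterate to fixpoint:
[1]
  A via A→a A d: +{a}
  A via A→b: +{b}
  B via B→A B: +{a,b}
  B via B→c c: +{c}
  S via S→B: +{a,b,c}
  FIRST[S]={a,b,c}  FIRST[A]={a,b}  FIRST[B]={a,b,c}
[2] — fixpoint
  FIRST[S]={a,b,c}  FIRST[A]={a,b}  FIRST[B]={a,b,c}

FIRST(B) = ["a", "b", "c"]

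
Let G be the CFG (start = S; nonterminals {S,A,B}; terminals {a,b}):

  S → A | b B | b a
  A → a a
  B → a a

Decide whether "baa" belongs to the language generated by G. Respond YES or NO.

CNF form of G:
  S -> T0 T0 | T1 B | T1 T0
  A -> T0 T0
  B -> T0 T0
  T0 -> a
  T1 -> b

CYK fill:
  [0..0]={T1}  "b"  orig:{}
  [1..1]={T0}  "a"  orig:{}
  [2..2]={T0}  "a"  orig:{}
  [0..1]={S}  "ba"
  [1..2]={A,B,S}  "aa"
  [0..2]={S}  "baa"

S ∈ T[0,2] ⇒ YES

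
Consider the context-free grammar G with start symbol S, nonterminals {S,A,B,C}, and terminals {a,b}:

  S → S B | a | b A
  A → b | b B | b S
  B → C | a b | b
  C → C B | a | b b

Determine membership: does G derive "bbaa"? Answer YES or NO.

Convert to CNF:
  S -> S B | T0 A | a
  A -> T0 B | T0 S | b
  B -> C B | T0 T0 | T1 T0 | a | b
  C -> C B | T0 T0 | a
  T0 -> b
  T1 -> a

CYK table (by increasing span):
  cell(0,0) b: {A,B,T0}  orig:{A,B}
  cell(1,1) b: {A,B,T0}  orig:{A,B}
  cell(2,2) a: {B,C,S,T1}  orig:{B,C,S}
  cell(3,3) a: {B,C,S,T1}  orig:{B,C,S}
  cell(0,1) bb: {A,B,C,S}
  cell(1,2) ba: {A}
  cell(2,3) aa: {B,C,S}
  cell(0,2) bba: {B,C,S}
  cell(1,3) baa: {A}
  cell(0,3) bbaa: {B,C,S}

S ∈ T[0,3] ⇒ YES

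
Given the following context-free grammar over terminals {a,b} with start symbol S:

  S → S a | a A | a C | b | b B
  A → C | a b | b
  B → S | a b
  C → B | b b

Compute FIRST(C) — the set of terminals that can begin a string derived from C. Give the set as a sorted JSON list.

FIRST sets, iterate to fixpoint:
round 1:
  A via A→a b: +{a}
  A via A→b: +{b}
  B via B→a b: +{a}
  C via C→B: +{a}
  C via C→b b: +{b}
  S via S→a A: +{a}
  S via S→b: +{b}
  FIRST[S]={a,b}  FIRST[A]={a,b}  FIRST[B]={a}  FIRST[C]={a,b}
round 2:
  B via B→S: +{b}
  FIRST[S]={a,b}  FIRST[A]={a,b}  FIRST[B]={a,b}  FIRST[C]={a,b}
round 3: (stable)
  FIRST[S]={a,b}  FIRST[A]={a,b}  FIRST[B]={a,b}  FIRST[C]={a,b}

FIRST(C) = ["a", "b"]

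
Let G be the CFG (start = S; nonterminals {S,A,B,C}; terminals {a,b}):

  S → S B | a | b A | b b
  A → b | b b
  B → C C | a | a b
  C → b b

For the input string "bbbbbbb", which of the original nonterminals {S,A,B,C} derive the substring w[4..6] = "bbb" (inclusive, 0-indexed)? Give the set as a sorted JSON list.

CNF form of G:
  S -> S B | T0 A | T0 T0 | a
  A -> T0 T0 | b
  B -> C C | T1 T0 | a
  C -> T0 T0
  T0 -> b
  T1 -> a

CYK table (by increasing span) (cells [i..j] with 4 ≤ i ≤ j ≤ 6 only):
  T[4,4] 'b' = {A,T0}  orig:{A}
  T[5,5] 'b' = {A,T0}  orig:{A}
  T[6,6] 'b' = {A,T0}  orig:{A}
  T[4,5] 'bb' = {A,C,S}
  T[5,6] 'bb' = {A,C,S}
  T[4,6] 'bbb' = {S}

Original NTs in T[4,6] deriving "bbb": ["S"]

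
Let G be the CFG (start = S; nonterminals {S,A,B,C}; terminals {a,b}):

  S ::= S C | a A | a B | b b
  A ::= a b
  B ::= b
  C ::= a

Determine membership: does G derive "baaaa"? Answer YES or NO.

Convert to CNF:
  S -> S C | T0 A | T0 B | T1 T1
  A -> T0 T1
  B -> b
  C -> a
  T0 -> a
  T1 -> b

CYK table (by increasing span):
  T[0,0] 'b' = {B,T1}  orig:{B}
  T[1,1] 'a' = {C,T0}  orig:{C}
  T[2,2] 'a' = {C,T0}  orig:{C}
  T[3,3] 'a' = {C,T0}  orig:{C}
  T[4,4] 'a' = {C,T0}  orig:{C}
  T[0,1] 'ba' = ∅
  T[1,2] 'aa' = ∅
  T[2,3] 'aa' = ∅
  T[3,4] 'aa' = ∅
  T[0,2] 'baa' = ∅
  T[1,3] 'aaa' = ∅
  T[2,4] 'aaa' = ∅
  T[0,3] 'baaa' = ∅
  T[1,4] 'aaaa' = ∅
  T[0,4] 'baaaa' = ∅

S ∉ T[0,4] ⇒ NO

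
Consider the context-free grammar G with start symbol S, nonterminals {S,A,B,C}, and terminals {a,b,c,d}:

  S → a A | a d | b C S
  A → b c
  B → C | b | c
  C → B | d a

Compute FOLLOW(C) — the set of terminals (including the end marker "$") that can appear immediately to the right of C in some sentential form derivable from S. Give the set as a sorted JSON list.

FIRST iteration:
pass 1:
  A via A→b c: +{b}
  B via B→b: +{b}
  B via B→c: +{c}
  C via C→B: +{b,c}
  C via C→d a: +{d}
  S via S→a A: +{a}
  S via S→b C S: +{b}
  FIRST(S)={a,b}  FIRST(A)={b}  FIRST(B)={b,c}  FIRST(C)={b,c,d}
pass 2:
  B via B→C: +{d}
  FIRST(S)={a,b}  FIRST(A)={b}  FIRST(B)={b,c,d}  FIRST(C)={b,c,d}
pass 3: (stable)
  FIRST(S)={a,b}  FIRST(A)={b}  FIRST(B)={b,c,d}  FIRST(C)={b,c,d}

Compute FOLLOW by fixpoint:
FOLLOW(S) := {$}
[1]
  S→a A: FOLLOW(A) ⊇ FOLLOW(S) ⊇ {$}; new: +{$}
  S→b C S: FOLLOW(C) ⊇ FIRST(S) = {a,b}; new: +{a,b}
  FOLLOW(S)={$}  FOLLOW(A)={$}  FOLLOW(B)={}  FOLLOW(C)={a,b}
[2]
  C→B: FOLLOW(B) ⊇ FOLLOW(C) ⊇ {a,b}; new: +{a,b}
  FOLLOW(S)={$}  FOLLOW(A)={$}  FOLLOW(B)={a,b}  FOLLOW(C)={a,b}
[3] — fixpoint
  FOLLOW(S)={$}  FOLLOW(A)={$}  FOLLOW(B)={a,b}  FOLLOW(C)={a,b}

FOLLOW(C) = ["a", "b"]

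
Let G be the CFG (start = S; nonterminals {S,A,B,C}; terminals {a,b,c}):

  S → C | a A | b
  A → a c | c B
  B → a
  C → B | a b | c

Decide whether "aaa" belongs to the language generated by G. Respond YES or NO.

Convert to CNF:
  S -> T0 A | T0 T2 | a | b | c
  A -> T0 T1 | T1 B
  B -> a
  C -> T0 T2 | a | c
  T0 -> a
  T1 -> c
  T2 -> b

Fill CYK table bottom-up:
  [0..0]={B,C,S,T0}  "a"  orig:{B,C,S}
  [1..1]={B,C,S,T0}  "a"  orig:{B,C,S}
  [2..2]={B,C,S,T0}  "a"  orig:{B,C,S}
  [0..1]=∅  "aa"
  [1..2]=∅  "aa"
  [0..2]=∅  "aaa"

S ∉ T[0,2] ⇒ NO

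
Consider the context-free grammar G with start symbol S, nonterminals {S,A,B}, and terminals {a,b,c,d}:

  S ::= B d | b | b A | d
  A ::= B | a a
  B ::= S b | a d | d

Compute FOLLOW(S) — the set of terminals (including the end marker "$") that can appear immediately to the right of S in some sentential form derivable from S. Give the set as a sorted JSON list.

Compute FIRST by fixpoint:
iter 1:
  A via A→a a: +{a}
  B via B→a d: +{a}
  B via B→d: +{d}
  S via S→B d: +{a,d}
  S via S→b: +{b}
  S: {a,b,d}  A: {a}  B: {a,d}
iter 2:
  A via A→B: +{d}
  B via B→S b: +{b}
  S: {a,b,d}  A: {a,d}  B: {a,b,d}
iter 3:
  A via A→B: +{b}
  S: {a,b,d}  A: {a,b,d}  B: {a,b,d}
iter 4: (no change)
  S: {a,b,d}  A: {a,b,d}  B: {a,b,d}

Compute FOLLOW by fixpoint:
initialize: $ ∈ FOLLOW(S)
iter 1:
  B→S b: FOLLOW(S) ⊇ FIRST(b) = {b}; new: +{b}
  S→B d: FOLLOW(B) ⊇ FIRST(d) = {d}; new: +{d}
  S→b A: FOLLOW(A) ⊇ FOLLOW(S) ⊇ {$,b}; new: +{$,b}
  FOLLOW[S]={$,b}  FOLLOW[A]={$,b}  FOLLOW[B]={d}
iter 2:
  A→B: FOLLOW(B) ⊇ FOLLOW(A) ⊇ {$,b}; new: +{$,b}
  FOLLOW[S]={$,b}  FOLLOW[A]={$,b}  FOLLOW[B]={$,b,d}
iter 3: done
  FOLLOW[S]={$,b}  FOLLOW[A]={$,b}  FOLLOW[B]={$,b,d}

FOLLOW(S) = ["$", "b"]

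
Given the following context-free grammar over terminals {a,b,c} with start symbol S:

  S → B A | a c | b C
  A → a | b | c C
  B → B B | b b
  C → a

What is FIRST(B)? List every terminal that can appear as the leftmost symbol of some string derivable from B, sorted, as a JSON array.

FIRST iteration:
round 1:
  A via A→a: +{a}
  A via A→b: +{b}
  A via A→c C: +{c}
  B via B→b b: +{b}
  C via C→a: +{a}
  S via S→B A: +{b}
  S via S→a c: +{a}
  FIRST(S)={a,b}  FIRST(A)={a,b,c}  FIRST(B)={b}  FIRST(C)={a}
round 2: — fixpoint
  FIRST(S)={a,b}  FIRST(A)={a,b,c}  FIRST(B)={b}  FIRST(C)={a}

FIRST(B) = ["b"]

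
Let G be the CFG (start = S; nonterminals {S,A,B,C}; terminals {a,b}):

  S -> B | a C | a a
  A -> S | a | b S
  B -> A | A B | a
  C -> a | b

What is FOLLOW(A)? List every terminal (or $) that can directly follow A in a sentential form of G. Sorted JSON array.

FIRST sets, iterate to fixpoint:
[1]
  A via A→a: +{a}
  A via A→b S: +{b}
  B via B→A: +{a,b}
  C via C→a: +{a}
  C via C→b: +{b}
  S via S→B: +{a,b}
  S: {a,b}  A: {a,b}  B: {a,b}  C: {a,b}
[2] (stable)
  S: {a,b}  A: {a,b}  B: {a,b}  C: {a,b}

FOLLOW sets:
seed FOLLOW(S) with $
pass 1:
  B→A B: FOLLOW(A) ⊇ FIRST(B) = {a,b}; new: +{a,b}
  S→B: FOLLOW(B) ⊇ FOLLOW(S) ⊇ {$}; new: +{$}
  S→a C: FOLLOW(C) ⊇ FOLLOW(S) ⊇ {$}; new: +{$}
  FOLLOW[S]={$}  FOLLOW[A]={a,b}  FOLLOW[B]={$}  FOLLOW[C]={$}
pass 2:
  A→S: FOLLOW(S) ⊇ FOLLOW(A) ⊇ {a,b}; new: +{a,b}
  B→A: FOLLOW(A) ⊇ FOLLOW(B) ⊇ {$}; new: +{$}
  S→B: FOLLOW(B) ⊇ FOLLOW(S) ⊇ {$,a,b}; new: +{a,b}
  S→a C: FOLLOW(C) ⊇ FOLLOW(S) ⊇ {$,a,b}; new: +{a,b}
  FOLLOW[S]={$,a,b}  FOLLOW[A]={$,a,b}  FOLLOW[B]={$,a,b}  FOLLOW[C]={$,a,b}
pass 3: done
  FOLLOW[S]={$,a,b}  FOLLOW[A]={$,a,b}  FOLLOW[B]={$,a,b}  FOLLOW[C]={$,a,b}

FOLLOW(A) = ["$", "a", "b"]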